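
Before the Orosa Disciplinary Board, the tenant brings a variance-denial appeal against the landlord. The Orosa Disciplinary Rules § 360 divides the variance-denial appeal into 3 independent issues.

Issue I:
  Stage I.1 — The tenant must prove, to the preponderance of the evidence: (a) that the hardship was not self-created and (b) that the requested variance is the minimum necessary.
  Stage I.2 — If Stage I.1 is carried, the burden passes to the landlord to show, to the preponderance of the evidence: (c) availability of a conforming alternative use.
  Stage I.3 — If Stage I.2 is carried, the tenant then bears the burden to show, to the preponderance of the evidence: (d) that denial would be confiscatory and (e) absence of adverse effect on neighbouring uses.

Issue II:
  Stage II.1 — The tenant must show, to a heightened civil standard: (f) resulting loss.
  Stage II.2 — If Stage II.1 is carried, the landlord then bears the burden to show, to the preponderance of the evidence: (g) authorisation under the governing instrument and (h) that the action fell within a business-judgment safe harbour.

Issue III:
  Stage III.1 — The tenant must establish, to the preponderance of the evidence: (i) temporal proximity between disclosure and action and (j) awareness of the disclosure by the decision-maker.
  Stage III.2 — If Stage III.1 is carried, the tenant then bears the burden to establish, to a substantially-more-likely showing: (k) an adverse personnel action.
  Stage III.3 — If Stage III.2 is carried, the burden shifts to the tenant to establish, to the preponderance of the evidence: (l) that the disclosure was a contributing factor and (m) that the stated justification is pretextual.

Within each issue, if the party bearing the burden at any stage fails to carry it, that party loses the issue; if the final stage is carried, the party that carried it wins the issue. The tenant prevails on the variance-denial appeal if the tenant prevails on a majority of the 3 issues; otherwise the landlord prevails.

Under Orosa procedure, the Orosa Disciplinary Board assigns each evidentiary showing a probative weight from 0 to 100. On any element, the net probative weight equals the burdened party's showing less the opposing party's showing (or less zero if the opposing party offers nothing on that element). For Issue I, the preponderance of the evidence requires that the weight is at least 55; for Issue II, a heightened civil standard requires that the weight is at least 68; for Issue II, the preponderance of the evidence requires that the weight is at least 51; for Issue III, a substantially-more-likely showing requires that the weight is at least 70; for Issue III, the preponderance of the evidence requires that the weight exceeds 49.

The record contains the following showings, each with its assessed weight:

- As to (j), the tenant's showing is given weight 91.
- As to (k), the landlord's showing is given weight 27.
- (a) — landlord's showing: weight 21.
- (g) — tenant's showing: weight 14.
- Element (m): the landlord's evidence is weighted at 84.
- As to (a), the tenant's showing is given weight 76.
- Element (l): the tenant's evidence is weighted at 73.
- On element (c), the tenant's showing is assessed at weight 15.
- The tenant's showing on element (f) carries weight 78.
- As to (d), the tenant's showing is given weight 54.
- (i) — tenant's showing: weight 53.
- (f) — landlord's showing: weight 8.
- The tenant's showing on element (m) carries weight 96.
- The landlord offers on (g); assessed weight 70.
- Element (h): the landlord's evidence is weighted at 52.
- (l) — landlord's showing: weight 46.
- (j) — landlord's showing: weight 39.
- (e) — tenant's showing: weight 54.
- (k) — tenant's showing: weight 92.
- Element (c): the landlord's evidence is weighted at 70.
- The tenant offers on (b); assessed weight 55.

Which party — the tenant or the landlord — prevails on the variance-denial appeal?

landlord

— Issue I —
Stage I.1 (tenant, the preponderance of the evidence, weight is at least 55): (a) net 76−21=55 ≥ 55 — meets; (b) 55 ≥ 55 — meets.
  The tenant carries Stage I.1; the landlord now bears the burden.
Stage I.2 (landlord, the preponderance of the evidence, weight is at least 55): (c) net 70−15=55 ≥ 55 — meets.
  Stage I.2 is satisfied; the onus moves to the tenant.
Stage I.3 (tenant, the preponderance of the evidence, weight is at least 55): (d) 54 < 55 — fails; (e) 54 < 55 — fails.
  The tenant does not carry Stage I.3.
So the landlord prevails on this issue.
— Issue II —
Stage II.1 — burden on tenant; standard: a heightened civil standard (weight is at least 68).
    (f): 78 − 8 = 70 ≥ 68 [met]
  The tenant carries Stage II.1; the landlord now bears the burden.
Stage II.2 — burden on landlord; standard: the preponderance of the evidence (weight is at least 51).
    (g): 70 − 14 = 56 ≥ 51 [met]
    (h): 52 ≥ 51 [met]
  Stage II.2 carried; the final stage is satisfied.
All stages carried — the landlord prevails on this issue.
— Issue III —
Stage III.1 (tenant, the preponderance of the evidence, weight exceeds 49): (i) 53 > 49 — meets; (j) net 91−39=52 > 49 — meets.
  All elements met. The tenant retains the burden for Stage III.2.
Stage III.2 (tenant, a substantially-more-likely showing, weight is at least 70): (k) net 92−27=65 < 70 — fails.
  Stage III.2 not carried; the tenant fails its burden.
So the landlord prevails on this issue.
Per-issue: Issue I → landlord; Issue II → landlord; Issue III → landlord. The tenant must prevail on a majority of issues; overall, the landlord prevails.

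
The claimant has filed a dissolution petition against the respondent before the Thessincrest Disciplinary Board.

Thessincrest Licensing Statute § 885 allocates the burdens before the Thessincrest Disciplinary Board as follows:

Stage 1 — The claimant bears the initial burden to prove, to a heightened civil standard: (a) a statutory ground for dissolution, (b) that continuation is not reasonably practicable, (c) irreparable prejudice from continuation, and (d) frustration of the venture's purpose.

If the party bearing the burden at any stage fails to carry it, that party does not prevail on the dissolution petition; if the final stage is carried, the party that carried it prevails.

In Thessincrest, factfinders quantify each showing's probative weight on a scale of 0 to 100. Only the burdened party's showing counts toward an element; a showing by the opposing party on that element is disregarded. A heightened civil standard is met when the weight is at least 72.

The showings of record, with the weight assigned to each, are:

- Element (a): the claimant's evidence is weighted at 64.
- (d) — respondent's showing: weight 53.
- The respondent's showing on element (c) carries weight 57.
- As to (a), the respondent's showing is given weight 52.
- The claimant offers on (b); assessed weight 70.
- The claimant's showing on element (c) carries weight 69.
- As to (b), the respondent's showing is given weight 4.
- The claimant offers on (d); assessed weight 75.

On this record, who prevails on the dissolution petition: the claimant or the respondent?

respondent

Stage 1 — burden on claimant; standard: a heightened civil standard (weight is at least 72).
    (a): 64 (respondent's 52 disregarded) < 72 [not met]
    (b): 70 (respondent's 4 disregarded) < 72 [not met]
    (c): 69 (respondent's 57 disregarded) < 72 [not met]
    (d): 75 (respondent's 53 disregarded) ≥ 72 [met]
  Not every element is met, so the claimant fails to carry Stage 1.
The respondent prevails.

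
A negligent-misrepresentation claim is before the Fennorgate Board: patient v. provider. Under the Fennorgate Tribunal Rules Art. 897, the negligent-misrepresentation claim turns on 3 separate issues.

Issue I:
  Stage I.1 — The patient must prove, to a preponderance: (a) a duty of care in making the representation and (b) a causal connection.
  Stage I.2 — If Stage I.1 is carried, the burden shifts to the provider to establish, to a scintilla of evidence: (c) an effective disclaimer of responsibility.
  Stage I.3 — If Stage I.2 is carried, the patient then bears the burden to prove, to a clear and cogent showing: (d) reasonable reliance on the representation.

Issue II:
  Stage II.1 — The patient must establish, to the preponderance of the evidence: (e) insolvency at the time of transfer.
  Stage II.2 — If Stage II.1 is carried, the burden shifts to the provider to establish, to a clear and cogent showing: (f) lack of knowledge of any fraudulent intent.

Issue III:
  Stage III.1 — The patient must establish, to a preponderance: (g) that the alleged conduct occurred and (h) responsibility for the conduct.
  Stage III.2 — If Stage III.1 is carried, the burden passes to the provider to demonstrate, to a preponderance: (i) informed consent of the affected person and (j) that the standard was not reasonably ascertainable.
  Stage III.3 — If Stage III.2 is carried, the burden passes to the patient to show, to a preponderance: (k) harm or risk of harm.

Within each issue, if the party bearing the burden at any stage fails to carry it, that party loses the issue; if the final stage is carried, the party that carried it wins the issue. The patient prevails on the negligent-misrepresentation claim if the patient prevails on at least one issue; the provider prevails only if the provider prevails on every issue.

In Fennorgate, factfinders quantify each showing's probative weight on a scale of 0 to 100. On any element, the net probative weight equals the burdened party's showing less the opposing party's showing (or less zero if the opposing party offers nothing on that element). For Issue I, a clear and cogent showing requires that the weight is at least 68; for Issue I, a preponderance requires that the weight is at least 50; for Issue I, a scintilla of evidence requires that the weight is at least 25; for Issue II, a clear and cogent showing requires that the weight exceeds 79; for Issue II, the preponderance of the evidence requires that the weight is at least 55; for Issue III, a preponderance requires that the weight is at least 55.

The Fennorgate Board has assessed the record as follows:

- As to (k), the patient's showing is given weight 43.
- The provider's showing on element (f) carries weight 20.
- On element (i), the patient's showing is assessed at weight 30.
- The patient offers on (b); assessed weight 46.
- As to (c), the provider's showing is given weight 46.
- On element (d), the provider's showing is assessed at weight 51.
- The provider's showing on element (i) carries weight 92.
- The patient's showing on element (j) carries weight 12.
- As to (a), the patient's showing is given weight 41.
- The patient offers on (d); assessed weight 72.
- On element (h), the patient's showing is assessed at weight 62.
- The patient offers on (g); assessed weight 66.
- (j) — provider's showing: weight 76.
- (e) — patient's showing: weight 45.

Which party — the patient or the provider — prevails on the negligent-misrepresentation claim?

provider

— Issue I —
Stage I.1 (patient, a preponderance, weight is at least 50): (a) 41 < 50 — fails; (b) 46 < 50 — fails.
  The patient does not carry Stage I.1.
So the provider prevails on this issue.
— Issue II —
Stage II.1 — burden on patient; standard: the preponderance of the evidence (weight is at least 55).
    (e): 45 < 55 [not met]
  The patient does not carry Stage II.1.
The analysis ends at Stage II.1; the provider prevails on this issue.
— Issue III —
Stage III.1 — burden on patient; standard: a preponderance (weight is at least 55).
    (g): 66 ≥ 55 [met]
    (h): 62 ≥ 55 [met]
  Stage III.1 is satisfied; the onus moves to the provider.
Stage III.2 — burden on provider; standard: a preponderance (weight is at least 55).
    (i): 92 − 30 = 62 ≥ 55 [met]
    (j): 76 − 12 = 64 ≥ 55 [met]
  The provider carries Stage III.2; the patient now bears the burden.
Stage III.3 — burden on patient; standard: a preponderance (weight is at least 55).
    (k): 43 < 55 [not met]
  Not every element is met, so the patient fails to carry Stage III.3.
The provider prevails on this issue.
Per-issue: Issue I → provider; Issue II → provider; Issue III → provider. The patient must prevail on at least one issue; overall, the provider prevails.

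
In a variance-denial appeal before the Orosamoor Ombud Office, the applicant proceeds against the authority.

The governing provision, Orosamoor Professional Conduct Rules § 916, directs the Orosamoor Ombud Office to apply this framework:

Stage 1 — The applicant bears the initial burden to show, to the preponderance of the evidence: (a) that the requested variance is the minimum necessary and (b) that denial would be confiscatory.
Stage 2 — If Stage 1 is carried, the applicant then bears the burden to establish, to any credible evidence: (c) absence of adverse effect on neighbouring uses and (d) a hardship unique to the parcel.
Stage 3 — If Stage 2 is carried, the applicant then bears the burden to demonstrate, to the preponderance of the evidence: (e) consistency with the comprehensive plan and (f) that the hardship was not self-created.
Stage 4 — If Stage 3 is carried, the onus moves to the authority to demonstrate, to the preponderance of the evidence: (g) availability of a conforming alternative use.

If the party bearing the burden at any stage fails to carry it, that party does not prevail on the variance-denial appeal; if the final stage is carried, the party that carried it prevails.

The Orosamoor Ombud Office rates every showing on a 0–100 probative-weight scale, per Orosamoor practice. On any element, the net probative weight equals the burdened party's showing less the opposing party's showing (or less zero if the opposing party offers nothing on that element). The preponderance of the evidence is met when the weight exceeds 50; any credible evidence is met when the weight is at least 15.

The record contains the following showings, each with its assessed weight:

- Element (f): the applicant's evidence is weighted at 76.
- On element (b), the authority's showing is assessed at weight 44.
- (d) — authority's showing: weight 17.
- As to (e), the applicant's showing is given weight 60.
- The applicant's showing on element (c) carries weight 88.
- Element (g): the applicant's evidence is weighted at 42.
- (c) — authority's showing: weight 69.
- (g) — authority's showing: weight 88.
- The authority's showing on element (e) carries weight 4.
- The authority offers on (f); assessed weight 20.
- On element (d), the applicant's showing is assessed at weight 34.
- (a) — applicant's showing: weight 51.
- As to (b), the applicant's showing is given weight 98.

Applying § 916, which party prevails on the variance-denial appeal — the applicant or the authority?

applicant

Stage 1 (applicant, the preponderance of the evidence, weight exceeds 50): (a) 51 > 50 — meets; (b) net 98−44=54 > 50 — meets.
  All elements met. The applicant retains the burden for Stage 2.
Stage 2 (applicant, any credible evidence, weight is at least 15): (c) net 88−69=19 ≥ 15 — meets; (d) net 34−17=17 ≥ 15 — meets.
  All elements met. The applicant retains the burden for Stage 3.
Stage 3 (applicant, the preponderance of the evidence, weight exceeds 50): (e) net 60−4=56 > 50 — meets; (f) net 76−20=56 > 50 — meets.
  Stage 3 is satisfied; the onus moves to the authority.
Stage 4 (authority, the preponderance of the evidence, weight exceeds 50): (g) net 88−42=46 ≤ 50 — fails.
  Stage 4 not carried; the authority fails its burden.
The applicant prevails.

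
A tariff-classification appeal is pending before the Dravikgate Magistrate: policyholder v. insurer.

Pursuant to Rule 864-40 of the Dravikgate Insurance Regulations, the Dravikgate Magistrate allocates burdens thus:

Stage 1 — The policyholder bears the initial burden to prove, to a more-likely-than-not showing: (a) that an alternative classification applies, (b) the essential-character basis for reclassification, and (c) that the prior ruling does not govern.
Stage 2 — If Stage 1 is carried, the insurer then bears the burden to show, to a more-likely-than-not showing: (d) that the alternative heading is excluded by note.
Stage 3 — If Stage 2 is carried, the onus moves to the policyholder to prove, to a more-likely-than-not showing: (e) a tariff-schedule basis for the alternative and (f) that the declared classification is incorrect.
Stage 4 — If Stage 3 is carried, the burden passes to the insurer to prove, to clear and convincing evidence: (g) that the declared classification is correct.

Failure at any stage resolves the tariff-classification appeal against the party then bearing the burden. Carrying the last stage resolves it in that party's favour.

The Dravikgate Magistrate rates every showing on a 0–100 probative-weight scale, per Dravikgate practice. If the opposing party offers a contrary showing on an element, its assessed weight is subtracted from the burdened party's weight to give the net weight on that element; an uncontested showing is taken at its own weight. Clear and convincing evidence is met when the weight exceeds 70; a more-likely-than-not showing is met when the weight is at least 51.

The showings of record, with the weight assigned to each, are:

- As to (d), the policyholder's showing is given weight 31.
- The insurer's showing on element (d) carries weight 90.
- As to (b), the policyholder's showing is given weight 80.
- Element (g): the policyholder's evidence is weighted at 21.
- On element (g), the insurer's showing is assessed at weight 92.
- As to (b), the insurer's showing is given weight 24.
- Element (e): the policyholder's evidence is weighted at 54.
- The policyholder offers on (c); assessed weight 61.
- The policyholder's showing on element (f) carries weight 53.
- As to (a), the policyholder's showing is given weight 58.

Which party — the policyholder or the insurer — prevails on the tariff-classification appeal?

Stage 1 — burden on policyholder; standard: a more-likely-than-not showing (weight is at least 51).
    (a): 58 ≥ 51 [met]
    (b): 80 − 24 = 56 ≥ 51 [met]
    (c): 61 ≥ 51 [met]
  Stage 1 carried; the burden shifts to the insurer.
Stage 2 — burden on insurer; standard: a more-likely-than-not showing (weight is at least 51).
    (d): 90 − 31 = 59 ≥ 51 [met]
  The insurer carries Stage 2; the policyholder now bears the burden.
Stage 3 — burden on policyholder; standard: a more-likely-than-not showing (weight is at least 51).
    (e): 54 ≥ 51 [met]
    (f): 53 ≥ 51 [met]
  All elements met. The burden passes to the insurer.
Stage 4 — burden on insurer; standard: clear and convincing evidence (weight exceeds 70).
    (g): 92 − 21 = 71 > 70 [met]
  All elements met at the final stage.
Every stage carried; the insurer prevails.

insurer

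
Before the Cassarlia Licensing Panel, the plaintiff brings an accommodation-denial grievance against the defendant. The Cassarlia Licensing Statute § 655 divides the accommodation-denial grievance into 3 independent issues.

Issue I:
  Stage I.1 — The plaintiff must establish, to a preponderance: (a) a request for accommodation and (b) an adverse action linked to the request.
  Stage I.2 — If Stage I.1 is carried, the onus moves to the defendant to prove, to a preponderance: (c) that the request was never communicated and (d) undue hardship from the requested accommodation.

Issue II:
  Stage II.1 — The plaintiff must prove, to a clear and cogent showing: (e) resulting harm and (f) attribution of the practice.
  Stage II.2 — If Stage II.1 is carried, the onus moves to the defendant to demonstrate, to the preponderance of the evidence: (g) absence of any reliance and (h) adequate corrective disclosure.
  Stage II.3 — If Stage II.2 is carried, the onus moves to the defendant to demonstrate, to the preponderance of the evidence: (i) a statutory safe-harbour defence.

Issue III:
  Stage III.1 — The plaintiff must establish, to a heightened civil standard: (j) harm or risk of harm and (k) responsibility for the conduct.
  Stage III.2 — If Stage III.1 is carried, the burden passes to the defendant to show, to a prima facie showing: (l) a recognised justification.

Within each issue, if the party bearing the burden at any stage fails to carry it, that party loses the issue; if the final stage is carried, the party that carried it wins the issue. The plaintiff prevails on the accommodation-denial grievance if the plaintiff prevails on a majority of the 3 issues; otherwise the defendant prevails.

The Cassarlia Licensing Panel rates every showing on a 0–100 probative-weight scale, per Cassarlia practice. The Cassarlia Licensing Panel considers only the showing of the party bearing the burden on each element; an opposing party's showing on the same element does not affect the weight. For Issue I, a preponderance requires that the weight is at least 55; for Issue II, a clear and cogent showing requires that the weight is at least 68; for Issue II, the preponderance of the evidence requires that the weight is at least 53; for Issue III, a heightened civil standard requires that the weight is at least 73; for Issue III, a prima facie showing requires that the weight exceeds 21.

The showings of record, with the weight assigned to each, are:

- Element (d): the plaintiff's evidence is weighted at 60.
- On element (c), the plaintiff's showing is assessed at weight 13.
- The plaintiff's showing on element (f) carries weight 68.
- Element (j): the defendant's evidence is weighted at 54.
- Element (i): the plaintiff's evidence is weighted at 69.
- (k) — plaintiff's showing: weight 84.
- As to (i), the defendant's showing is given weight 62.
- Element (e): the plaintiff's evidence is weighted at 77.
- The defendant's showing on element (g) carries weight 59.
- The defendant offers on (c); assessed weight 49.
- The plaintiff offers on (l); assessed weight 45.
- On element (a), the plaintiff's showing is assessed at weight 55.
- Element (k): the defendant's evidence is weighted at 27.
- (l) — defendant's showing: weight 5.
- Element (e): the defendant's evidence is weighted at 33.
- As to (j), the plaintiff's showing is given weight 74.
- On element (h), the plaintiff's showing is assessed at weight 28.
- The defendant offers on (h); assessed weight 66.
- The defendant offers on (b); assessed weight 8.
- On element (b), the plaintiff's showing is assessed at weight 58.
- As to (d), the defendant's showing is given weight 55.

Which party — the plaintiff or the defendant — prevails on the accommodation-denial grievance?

— Issue I —
Stage I.1 (plaintiff, a preponderance, weight is at least 55): (a) 55 ≥ 55 — meets; (b) 58 (defendant's 8 disregarded) ≥ 55 — meets.
  All elements met. The burden passes to the defendant.
Stage I.2 (defendant, a preponderance, weight is at least 55): (c) 49 (plaintiff's 13 disregarded) < 55 — fails; (d) 55 (plaintiff's 60 disregarded) ≥ 55 — meets.
  The defendant does not carry Stage I.2.
The analysis ends at Stage I.2; the plaintiff prevails on this issue.
— Issue II —
Stage II.1 (plaintiff, a clear and cogent showing, weight is at least 68): (e) 77 (defendant's 33 disregarded) ≥ 68 — meets; (f) 68 ≥ 68 — meets.
  Stage II.1 is satisfied; the onus moves to the defendant.
Stage II.2 (defendant, the preponderance of the evidence, weight is at least 53): (g) 59 ≥ 53 — meets; (h) 66 (plaintiff's 28 disregarded) ≥ 53 — meets.
  Stage II.2 is satisfied; the defendant continues to bear the burden.
Stage II.3 (defendant, the preponderance of the evidence, weight is at least 53): (i) 62 (plaintiff's 69 disregarded) ≥ 53 — meets.
  Stage II.3 carried; the final stage is satisfied.
With every stage satisfied, the defendant prevails on this issue.
— Issue III —
Stage III.1 — burden on plaintiff; standard: a heightened civil standard (weight is at least 73).
    (j): 74 (defendant's 54 disregarded) ≥ 73 [met]
    (k): 84 (defendant's 27 disregarded) ≥ 73 [met]
  Stage III.1 is satisfied; the onus moves to the defendant.
Stage III.2 — burden on defendant; standard: a prima facie showing (weight exceeds 21).
    (l): 5 (plaintiff's 45 disregarded) ≤ 21 [not met]
  Stage III.2 not carried; the defendant fails its burden.
The plaintiff prevails on this issue.
Per-issue: Issue I → plaintiff; Issue II → defendant; Issue III → plaintiff. The plaintiff must prevail on a majority of issues; overall, the plaintiff prevails.

plaintiff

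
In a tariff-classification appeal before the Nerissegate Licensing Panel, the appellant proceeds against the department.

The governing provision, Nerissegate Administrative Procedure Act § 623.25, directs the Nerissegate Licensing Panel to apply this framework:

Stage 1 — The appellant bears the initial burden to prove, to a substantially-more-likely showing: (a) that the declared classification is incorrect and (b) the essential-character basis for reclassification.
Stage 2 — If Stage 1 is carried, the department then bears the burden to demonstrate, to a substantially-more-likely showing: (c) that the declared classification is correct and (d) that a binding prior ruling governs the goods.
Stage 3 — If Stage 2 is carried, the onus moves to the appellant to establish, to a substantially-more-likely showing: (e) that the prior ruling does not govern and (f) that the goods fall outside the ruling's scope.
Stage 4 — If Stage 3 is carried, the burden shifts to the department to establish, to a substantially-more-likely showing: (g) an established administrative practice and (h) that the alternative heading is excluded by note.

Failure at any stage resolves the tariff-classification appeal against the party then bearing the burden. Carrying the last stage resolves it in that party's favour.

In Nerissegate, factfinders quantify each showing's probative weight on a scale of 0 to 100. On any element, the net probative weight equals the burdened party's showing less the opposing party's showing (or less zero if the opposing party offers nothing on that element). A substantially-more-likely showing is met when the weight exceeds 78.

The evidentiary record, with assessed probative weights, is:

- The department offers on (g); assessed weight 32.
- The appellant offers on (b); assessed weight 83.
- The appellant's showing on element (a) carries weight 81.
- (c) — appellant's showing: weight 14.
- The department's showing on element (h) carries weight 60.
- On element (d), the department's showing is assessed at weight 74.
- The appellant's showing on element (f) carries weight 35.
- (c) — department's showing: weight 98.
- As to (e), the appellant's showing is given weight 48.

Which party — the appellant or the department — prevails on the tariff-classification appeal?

Stage 1 — burden on appellant; standard: a substantially-more-likely showing (weight exceeds 78).
    (a): 81 > 78 [met]
    (b): 83 > 78 [met]
  Stage 1 carried; the burden shifts to the department.
Stage 2 — burden on department; standard: a substantially-more-likely showing (weight exceeds 78).
    (c): 98 − 14 = 84 > 78 [met]
    (d): 74 ≤ 78 [not met]
  Stage 2 not carried; the department fails its burden.
The appellant prevails.

appellant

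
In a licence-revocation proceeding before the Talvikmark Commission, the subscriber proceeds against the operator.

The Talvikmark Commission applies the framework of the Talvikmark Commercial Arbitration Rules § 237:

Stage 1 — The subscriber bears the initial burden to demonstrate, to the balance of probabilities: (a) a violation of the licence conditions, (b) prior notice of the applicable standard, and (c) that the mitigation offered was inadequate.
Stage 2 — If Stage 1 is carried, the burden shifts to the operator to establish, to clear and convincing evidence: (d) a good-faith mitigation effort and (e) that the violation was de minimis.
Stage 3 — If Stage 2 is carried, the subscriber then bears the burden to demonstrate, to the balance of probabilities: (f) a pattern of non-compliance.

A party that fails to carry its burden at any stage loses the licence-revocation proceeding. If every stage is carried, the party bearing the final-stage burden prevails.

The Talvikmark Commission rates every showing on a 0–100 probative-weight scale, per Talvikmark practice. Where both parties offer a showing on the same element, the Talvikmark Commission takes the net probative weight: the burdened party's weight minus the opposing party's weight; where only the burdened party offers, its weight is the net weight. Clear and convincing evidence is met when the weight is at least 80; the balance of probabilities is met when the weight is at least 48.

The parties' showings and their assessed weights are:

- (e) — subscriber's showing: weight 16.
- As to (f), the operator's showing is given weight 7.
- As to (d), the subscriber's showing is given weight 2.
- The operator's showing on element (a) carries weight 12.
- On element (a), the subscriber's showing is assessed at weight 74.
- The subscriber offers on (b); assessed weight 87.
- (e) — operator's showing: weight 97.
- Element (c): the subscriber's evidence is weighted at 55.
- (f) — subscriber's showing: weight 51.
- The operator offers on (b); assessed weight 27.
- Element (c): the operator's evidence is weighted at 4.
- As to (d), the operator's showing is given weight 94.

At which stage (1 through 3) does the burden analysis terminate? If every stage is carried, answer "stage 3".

stage 3

Stage 1 — burden on subscriber; standard: the balance of probabilities (weight is at least 48).
    (a): 74 − 12 = 62 ≥ 48 [met]
    (b): 87 − 27 = 60 ≥ 48 [met]
    (c): 55 − 4 = 51 ≥ 48 [met]
  The subscriber carries Stage 1; the operator now bears the burden.
Stage 2 — burden on operator; standard: clear and convincing evidence (weight is at least 80).
    (d): 94 − 2 = 92 ≥ 80 [met]
    (e): 97 − 16 = 81 ≥ 80 [met]
  Stage 2 carried; the burden shifts to the subscriber.
Stage 3 — burden on subscriber; standard: the balance of probabilities (weight is at least 48).
    (f): 51 − 7 = 44 < 48 [not met]
  Stage 3 not carried; the subscriber fails its burden.
So the operator prevails.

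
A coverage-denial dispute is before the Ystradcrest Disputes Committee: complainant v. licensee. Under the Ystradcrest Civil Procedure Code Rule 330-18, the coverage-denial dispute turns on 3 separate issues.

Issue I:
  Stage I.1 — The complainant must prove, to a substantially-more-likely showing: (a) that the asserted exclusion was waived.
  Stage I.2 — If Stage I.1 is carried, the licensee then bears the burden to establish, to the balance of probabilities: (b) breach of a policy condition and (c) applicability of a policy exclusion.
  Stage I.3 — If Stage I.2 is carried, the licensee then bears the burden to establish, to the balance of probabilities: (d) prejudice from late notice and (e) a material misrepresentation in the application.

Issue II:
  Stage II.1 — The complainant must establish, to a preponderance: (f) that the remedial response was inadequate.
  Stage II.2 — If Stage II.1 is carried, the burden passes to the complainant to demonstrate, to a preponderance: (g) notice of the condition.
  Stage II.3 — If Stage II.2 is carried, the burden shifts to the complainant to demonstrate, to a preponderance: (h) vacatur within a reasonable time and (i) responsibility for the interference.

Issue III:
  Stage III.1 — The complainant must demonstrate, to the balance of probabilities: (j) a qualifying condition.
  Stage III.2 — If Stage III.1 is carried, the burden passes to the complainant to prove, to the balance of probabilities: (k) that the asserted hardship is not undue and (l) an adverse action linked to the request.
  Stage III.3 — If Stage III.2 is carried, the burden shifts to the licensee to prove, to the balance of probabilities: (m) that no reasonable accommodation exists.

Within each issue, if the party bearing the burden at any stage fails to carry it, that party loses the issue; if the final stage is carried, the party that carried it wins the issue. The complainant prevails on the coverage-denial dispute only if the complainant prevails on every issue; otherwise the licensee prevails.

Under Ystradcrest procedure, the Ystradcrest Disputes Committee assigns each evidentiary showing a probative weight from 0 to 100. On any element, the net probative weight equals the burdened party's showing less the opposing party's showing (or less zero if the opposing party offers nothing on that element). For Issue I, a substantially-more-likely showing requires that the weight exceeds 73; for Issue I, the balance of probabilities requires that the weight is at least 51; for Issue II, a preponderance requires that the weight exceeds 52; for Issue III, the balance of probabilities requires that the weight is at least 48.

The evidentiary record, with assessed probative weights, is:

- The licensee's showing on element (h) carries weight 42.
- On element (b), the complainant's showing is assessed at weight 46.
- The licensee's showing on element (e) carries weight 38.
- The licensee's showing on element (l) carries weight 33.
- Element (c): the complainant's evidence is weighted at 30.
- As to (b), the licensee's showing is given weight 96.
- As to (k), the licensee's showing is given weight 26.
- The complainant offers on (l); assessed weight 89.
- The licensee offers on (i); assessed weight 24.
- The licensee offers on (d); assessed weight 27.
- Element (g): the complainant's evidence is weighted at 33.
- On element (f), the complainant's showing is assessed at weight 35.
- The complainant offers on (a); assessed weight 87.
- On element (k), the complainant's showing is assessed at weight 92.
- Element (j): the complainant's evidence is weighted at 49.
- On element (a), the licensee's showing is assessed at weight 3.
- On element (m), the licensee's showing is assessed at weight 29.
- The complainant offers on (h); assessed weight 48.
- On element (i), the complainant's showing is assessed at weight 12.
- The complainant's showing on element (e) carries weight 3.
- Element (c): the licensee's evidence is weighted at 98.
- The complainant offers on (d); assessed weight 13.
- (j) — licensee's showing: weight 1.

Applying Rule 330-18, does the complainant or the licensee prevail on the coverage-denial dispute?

licensee

— Issue I —
At Stage I.1 the complainant must meet a substantially-more-likely showing (weight exceeds 73): on (a) the weight is 87 less the opposing 3 gives net 84, which does exceed 73, so (a) meets the standard.
  All elements met. The burden passes to the licensee.
At Stage I.2 the licensee must meet the balance of probabilities (weight is at least 51): on (b) the weight is 96 less the opposing 46 gives net 50, which does not reach 51, so (b) does not meet the standard; on (c) the weight is 98 less the opposing 30 gives net 68, which does reach 51, so (c) meets the standard.
  The licensee does not carry Stage I.2.
The complainant prevails on this issue.
— Issue II —
At Stage II.1 the complainant must meet a preponderance (weight exceeds 52): on (f) the weight is 35, which does not exceed 52, so (f) does not meet the standard.
  Stage II.1 not carried; the complainant fails its burden.
So the licensee prevails on this issue.
— Issue III —
Stage III.1 — burden on complainant; standard: the balance of probabilities (weight is at least 48).
    (j): 49 − 1 = 48 ≥ 48 [met]
  Stage III.1 carried; the burden remains with the complainant.
Stage III.2 — burden on complainant; standard: the balance of probabilities (weight is at least 48).
    (k): 92 − 26 = 66 ≥ 48 [met]
    (l): 89 − 33 = 56 ≥ 48 [met]
  Stage III.2 carried; the burden shifts to the licensee.
Stage III.3 — burden on licensee; standard: the balance of probabilities (weight is at least 48).
    (m): 29 < 48 [not met]
  The licensee does not carry Stage III.3.
So the complainant prevails on this issue.
Per-issue: Issue I → complainant; Issue II → licensee; Issue III → complainant. The complainant must prevail on every issue; overall, the licensee prevails.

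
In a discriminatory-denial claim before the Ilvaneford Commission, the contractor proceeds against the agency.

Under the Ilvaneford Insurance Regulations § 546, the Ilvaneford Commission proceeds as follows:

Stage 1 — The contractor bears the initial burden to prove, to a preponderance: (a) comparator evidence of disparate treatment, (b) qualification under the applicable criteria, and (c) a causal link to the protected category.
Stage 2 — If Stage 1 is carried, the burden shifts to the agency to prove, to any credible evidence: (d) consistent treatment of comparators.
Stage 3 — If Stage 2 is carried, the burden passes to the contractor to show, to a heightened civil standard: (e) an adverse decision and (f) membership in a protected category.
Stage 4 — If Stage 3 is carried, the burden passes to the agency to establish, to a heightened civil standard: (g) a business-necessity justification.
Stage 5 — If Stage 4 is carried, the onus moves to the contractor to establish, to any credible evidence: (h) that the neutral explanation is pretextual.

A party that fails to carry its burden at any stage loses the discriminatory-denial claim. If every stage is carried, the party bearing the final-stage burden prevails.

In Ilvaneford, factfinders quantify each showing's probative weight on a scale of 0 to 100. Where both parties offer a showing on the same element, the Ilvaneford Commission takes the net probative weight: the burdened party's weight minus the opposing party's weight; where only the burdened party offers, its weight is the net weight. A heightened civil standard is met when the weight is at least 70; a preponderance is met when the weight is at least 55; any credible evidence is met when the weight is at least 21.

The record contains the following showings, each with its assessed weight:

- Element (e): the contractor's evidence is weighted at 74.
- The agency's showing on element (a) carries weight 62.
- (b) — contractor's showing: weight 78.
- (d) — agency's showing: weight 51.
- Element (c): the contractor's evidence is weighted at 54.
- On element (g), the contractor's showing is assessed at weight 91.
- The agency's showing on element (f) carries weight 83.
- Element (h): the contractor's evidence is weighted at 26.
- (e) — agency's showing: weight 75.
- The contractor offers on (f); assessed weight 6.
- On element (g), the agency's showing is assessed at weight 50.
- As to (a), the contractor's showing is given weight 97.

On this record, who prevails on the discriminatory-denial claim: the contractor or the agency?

agency

Stage 1 (contractor, a preponderance, weight is at least 55): (a) net 97−62=35 < 55 — fails; (b) 78 ≥ 55 — meets; (c) 54 < 55 — fails.
  Stage 1 not carried; the contractor fails its burden.
The agency prevails.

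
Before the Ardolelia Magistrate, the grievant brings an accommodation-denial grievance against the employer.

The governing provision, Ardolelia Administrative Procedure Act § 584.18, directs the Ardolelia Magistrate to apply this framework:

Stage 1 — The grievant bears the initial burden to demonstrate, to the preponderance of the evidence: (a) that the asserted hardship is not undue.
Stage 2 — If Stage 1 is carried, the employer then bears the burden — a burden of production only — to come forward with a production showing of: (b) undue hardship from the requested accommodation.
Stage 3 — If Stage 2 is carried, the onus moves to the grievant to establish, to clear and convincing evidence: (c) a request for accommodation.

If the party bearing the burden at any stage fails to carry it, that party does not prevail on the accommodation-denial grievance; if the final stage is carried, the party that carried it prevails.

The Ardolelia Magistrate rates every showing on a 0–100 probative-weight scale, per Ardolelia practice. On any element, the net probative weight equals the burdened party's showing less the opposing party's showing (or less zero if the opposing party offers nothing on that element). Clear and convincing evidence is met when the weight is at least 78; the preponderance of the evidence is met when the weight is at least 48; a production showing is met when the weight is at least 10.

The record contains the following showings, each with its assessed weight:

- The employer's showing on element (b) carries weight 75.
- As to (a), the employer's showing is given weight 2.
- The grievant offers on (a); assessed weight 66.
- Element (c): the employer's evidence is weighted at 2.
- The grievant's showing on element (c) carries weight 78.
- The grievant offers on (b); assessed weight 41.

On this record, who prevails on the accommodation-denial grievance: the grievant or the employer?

employer

Stage 1 (grievant, the preponderance of the evidence, weight is at least 48): (a) net 66−2=64 ≥ 48 — meets.
  Stage 1 is satisfied; the onus moves to the employer.
Stage 2 (employer, a production showing, weight is at least 10): (b) net 75−41=34 ≥ 10 — meets.
  All elements met. The burden passes to the grievant.
Stage 3 (grievant, clear and convincing evidence, weight is at least 78): (c) net 78−2=76 < 78 — fails.
  Not every element is met, so the grievant fails to carry Stage 3.
The analysis ends at Stage 3; the employer prevails.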